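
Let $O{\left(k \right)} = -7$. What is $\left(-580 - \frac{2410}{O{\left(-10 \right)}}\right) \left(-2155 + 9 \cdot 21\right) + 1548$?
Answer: $\frac{3254736}{7} \approx 4.6496 \cdot 10^{5}$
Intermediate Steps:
$\left(-580 - \frac{2410}{O{\left(-10 \right)}}\right) \left(-2155 + 9 \cdot 21\right) + 1548 = \left(-580 - \frac{2410}{-7}\right) \left(-2155 + 9 \cdot 21\right) + 1548 = \left(-580 - - \frac{2410}{7}\right) \left(-2155 + 189\right) + 1548 = \left(-580 + \frac{2410}{7}\right) \left(-1966\right) + 1548 = \left(- \frac{1650}{7}\right) \left(-1966\right) + 1548 = \frac{3243900}{7} + 1548 = \frac{3254736}{7}$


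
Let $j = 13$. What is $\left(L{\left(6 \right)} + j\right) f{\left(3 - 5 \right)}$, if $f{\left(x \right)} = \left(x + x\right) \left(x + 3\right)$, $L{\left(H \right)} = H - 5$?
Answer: $-56$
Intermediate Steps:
$L{\left(H \right)} = -5 + H$ ($L{\left(H \right)} = H - 5 = -5 + H$)
$f{\left(x \right)} = 2 x \left(3 + x\right)$
$\left(L{\left(6 \right)} + j\right) f{\left(3 - 5 \right)} = \left(\left(-5 + 6\right) + 13\right) 2 \left(3 - 5\right) \left(3 + \left(3 - 5\right)\right) = \left(1 + 13\right) 2 \left(-2\right) \left(3 - 2\right) = 14 \cdot 2 \left(-2\right) 1 = 14 \left(-4\right) = -56$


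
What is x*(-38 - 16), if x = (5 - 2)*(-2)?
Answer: 324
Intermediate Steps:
x = -6 (x = 3*(-2) = -6)
x*(-38 - 16) = -6*(-38 - 16) = -6*(-54) = 324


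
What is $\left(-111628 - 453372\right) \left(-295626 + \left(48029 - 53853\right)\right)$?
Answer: $170319250000$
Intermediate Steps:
$\left(-111628 - 453372\right) \left(-295626 + \left(48029 - 53853\right)\right) = - 565000 \left(-295626 + \left(48029 - 53853\right)\right) = - 565000 \left(-295626 - 5824\right) = \left(-565000\right) \left(-301450\right) = 170319250000$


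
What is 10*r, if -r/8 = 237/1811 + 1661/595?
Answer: -50385376/215509 ≈ -233.80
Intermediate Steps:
r = -25192688/1077545 (r = -8*(237/1811 + 1661/595) = -8*3149086/1077545 = -25192688/1077545 ≈ -23.380)
10*r = 10*(-25192688/1077545) = -50385376/215509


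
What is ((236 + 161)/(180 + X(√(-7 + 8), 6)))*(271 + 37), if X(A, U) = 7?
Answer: 11116/17 ≈ 653.88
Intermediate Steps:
((236 + 161)/(180 + X(√(-7 + 8), 6)))*(271 + 37) = ((236 + 161)/(180 + 7))*(271 + 37) = (397/187)*308 = 11116/17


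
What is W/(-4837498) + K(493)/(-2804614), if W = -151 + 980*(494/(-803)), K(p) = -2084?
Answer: 4896579147059/5447276818232458 ≈ 0.00089890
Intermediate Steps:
W = -605373/803 (W = -151 + 980*(494*(-1/803)) = -151 + 980*(-494/803) = -151 - 484120/803 = -605373/803 ≈ -753.89)
W/(-4837498) + K(493)/(-2804614) = -605373/803/(-4837498) - 2084/(-2804614) = -605373/803*(-1/4837498) - 2084*(-1/2804614) = 605373/3884510894 + 1042/1402307 = 4896579147059/5447276818232458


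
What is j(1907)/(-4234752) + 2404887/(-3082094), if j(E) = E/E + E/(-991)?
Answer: -1261555038691085/1616804574638976 ≈ -0.78028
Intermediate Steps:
j(E) = 1 - E/991 (j(E) = 1 + E*(-1/991) = 1 - E/991)
j(1907)/(-4234752) + 2404887/(-3082094) = (1 - 1/991*1907)/(-4234752) + 2404887/(-3082094) = (1 - 1907/991)*(-1/4234752) + 2404887*(-1/3082094) = -916/991*(-1/4234752) - 2404887/3082094 = 229/1049159808 - 2404887/3082094 = -1261555038691085/1616804574638976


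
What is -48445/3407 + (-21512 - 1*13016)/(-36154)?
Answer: -816921817/61588339 ≈ -13.264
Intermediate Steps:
-48445/3407 + (-21512 - 1*13016)/(-36154) = -48445*1/3407 + (-21512 - 13016)*(-1/36154) = -48445/3407 - 34528*(-1/36154) = -48445/3407 + 17264/18077 = -816921817/61588339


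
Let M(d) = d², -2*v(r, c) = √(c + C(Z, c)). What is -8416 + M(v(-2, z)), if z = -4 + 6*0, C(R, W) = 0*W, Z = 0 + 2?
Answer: -8417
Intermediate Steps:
Z = 2
C(R, W) = 0
z = -4 (z = -4 + 0 = -4)
v(r, c) = -√c/2 (v(r, c) = -√(c + 0)/2 = -√c/2)
-8416 + M(v(-2, z)) = -8416 + (-I)² = -8416 - 1 = -8417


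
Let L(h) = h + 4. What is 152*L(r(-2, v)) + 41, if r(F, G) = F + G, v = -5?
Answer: -415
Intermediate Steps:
L(h) = 4 + h
152*L(r(-2, v)) + 41 = 152*(4 + (-2 - 5)) + 41 = 152*(4 - 7) + 41 = 152*(-3) + 41 = -456 + 41 = -415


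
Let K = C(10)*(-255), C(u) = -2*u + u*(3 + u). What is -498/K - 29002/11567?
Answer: -134624289/54075725 ≈ -2.4896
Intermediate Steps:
K = -28050 (K = (10*(1 + 10))*(-255) = (10*11)*(-255) = 110*(-255) = -28050)
-498/K - 29002/11567 = -498/(-28050) - 29002/11567 = -498*(-1/28050) - 29002*1/11567 = 83/4675 - 29002/11567 = -134624289/54075725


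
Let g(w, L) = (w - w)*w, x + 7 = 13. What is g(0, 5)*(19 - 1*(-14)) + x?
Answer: 6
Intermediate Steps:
x = 6 (x = -7 + 13 = 6)
g(w, L) = 0 (g(w, L) = 0*w = 0)
g(0, 5)*(19 - 1*(-14)) + x = 0*(19 - 1*(-14)) + 6 = 0*(19 + 14) + 6 = 0*33 + 6 = 0 + 6 = 6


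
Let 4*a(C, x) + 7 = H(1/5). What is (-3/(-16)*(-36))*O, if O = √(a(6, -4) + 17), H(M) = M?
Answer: -81*√170/40 ≈ -26.403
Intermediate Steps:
a(C, x) = -17/10 (a(C, x) = -7/4 + (¼)/5 = -7/4 + (¼)*(⅕) = -7/4 + 1/20 = -17/10)
O = 3*√170/10 (O = √(-17/10 + 17) = √(153/10) = 3*√170/10 ≈ 3.9115)
(-3/(-16)*(-36))*O = (-3/(-16)*(-36))*(3*√170/10) = (-3*(-1/16)*(-36))*(3*√170/10) = ((3/16)*(-36))*(3*√170/10) = -81*√170/40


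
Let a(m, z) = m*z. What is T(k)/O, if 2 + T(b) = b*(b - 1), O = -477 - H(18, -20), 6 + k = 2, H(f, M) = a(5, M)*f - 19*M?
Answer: 18/943 ≈ 0.019088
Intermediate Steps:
H(f, M) = -19*M + 5*M*f (H(f, M) = (5*M)*f - 19*M = 5*M*f - 19*M = -19*M + 5*M*f)
k = -4 (k = -6 + 2 = -4)
O = 943 (O = -477 - (-20)*(-19 + 5*18) = -477 - (-20)*(-19 + 90) = -477 - (-20)*71 = -477 - 1*(-1420) = -477 + 1420 = 943)
T(b) = -2 + b*(-1 + b) (T(b) = -2 + b*(b - 1) = -2 + b*(-1 + b))
T(k)/O = (-2 + (-4)² - 1*(-4))/943 = (-2 + 16 + 4)*(1/943) = 18*(1/943) = 18/943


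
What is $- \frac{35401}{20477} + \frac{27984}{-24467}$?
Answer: $- \frac{1439184635}{501010759} \approx -2.8726$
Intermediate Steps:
$- \frac{35401}{20477} + \frac{27984}{-24467} = \left(-35401\right) \frac{1}{20477} + 27984 \left(- \frac{1}{24467}\right) = - \frac{35401}{20477} - \frac{27984}{24467} = - \frac{1439184635}{501010759}$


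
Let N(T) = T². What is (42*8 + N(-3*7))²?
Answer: 603729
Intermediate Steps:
(42*8 + N(-3*7))² = (42*8 + (-3*7)²)² = (336 + (-21)²)² = (336 + 441)² = 777² = 603729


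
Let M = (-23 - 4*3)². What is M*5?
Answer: 6125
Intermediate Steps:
M = 1225 (M = (-23 - 12)² = (-35)² = 1225)
M*5 = 1225*5 = 6125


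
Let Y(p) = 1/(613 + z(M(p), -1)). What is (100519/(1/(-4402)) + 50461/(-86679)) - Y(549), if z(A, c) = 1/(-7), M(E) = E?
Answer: -54846400162560341/123950970 ≈ -4.4248e+8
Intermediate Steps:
z(A, c) = -⅐
Y(p) = 7/4290 (Y(p) = 1/(613 - ⅐) = 1/(4290/7) = 7/4290)
(100519/(1/(-4402)) + 50461/(-86679)) - Y(549) = (100519/(1/(-4402)) + 50461/(-86679)) - 1*7/4290 = (100519/(-1/4402) + 50461*(-1/86679)) - 7/4290 = (100519*(-4402) - 50461/86679) - 7/4290 = (-442484638 - 50461/86679) - 7/4290 = -38354125987663/86679 - 7/4290 = -54846400162560341/123950970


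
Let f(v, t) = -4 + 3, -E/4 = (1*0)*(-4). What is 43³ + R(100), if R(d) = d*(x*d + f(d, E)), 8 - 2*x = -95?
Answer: 594407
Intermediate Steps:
x = 103/2 (x = 4 - ½*(-95) = 4 + 95/2 = 103/2 ≈ 51.500)
E = 0 (E = -4*1*0*(-4) = -0*(-4) = -4*0 = 0)
f(v, t) = -1
R(d) = d*(-1 + 103*d/2) (R(d) = d*(103*d/2 - 1) = d*(-1 + 103*d/2))
43³ + R(100) = 43³ + (½)*100*(-2 + 103*100) = 79507 + (½)*100*(-2 + 10300) = 79507 + (½)*100*10298 = 79507 + 514900 = 594407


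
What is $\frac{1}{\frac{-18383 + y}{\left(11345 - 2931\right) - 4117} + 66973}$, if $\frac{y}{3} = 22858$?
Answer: $\frac{4297}{287833172} \approx 1.4929 \cdot 10^{-5}$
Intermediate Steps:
$y = 68574$ ($y = 3 \cdot 22858 = 68574$)
$\frac{1}{\frac{-18383 + y}{\left(11345 - 2931\right) - 4117} + 66973} = \frac{1}{\frac{-18383 + 68574}{\left(11345 - 2931\right) - 4117} + 66973} = \frac{1}{\frac{50191}{\left(11345 - 2931\right) - 4117} + 66973} = \frac{1}{\frac{50191}{8414 - 4117} + 66973} = \frac{1}{\frac{50191}{4297} + 66973} = \frac{1}{\frac{287833172}{4297}} = \frac{4297}{287833172}$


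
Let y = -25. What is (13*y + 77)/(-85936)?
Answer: 31/10742 ≈ 0.0028859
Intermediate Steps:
(13*y + 77)/(-85936) = (13*(-25) + 77)/(-85936) = (-325 + 77)*(-1/85936) = -248*(-1/85936) = 31/10742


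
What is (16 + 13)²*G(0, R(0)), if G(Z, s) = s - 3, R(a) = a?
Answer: -2523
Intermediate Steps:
G(Z, s) = -3 + s
(16 + 13)²*G(0, R(0)) = (16 + 13)²*(-3 + 0) = 29²*(-3) = 841*(-3) = -2523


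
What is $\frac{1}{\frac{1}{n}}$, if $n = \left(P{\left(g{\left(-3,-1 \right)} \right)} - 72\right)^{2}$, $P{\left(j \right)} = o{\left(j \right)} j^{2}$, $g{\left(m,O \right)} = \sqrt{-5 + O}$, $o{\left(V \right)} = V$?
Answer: $4968 + 864 i \sqrt{6} \approx 4968.0 + 2116.4 i$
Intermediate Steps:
$P{\left(j \right)} = j^{3}$ ($P{\left(j \right)} = j j^{2} = j^{3}$)
$n = \left(-72 - 6 i \sqrt{6}\right)^{2}$ ($n = \left(\left(\sqrt{-5 - 1}\right)^{3} - 72\right)^{2} = \left(\left(\sqrt{-6}\right)^{3} - 72\right)^{2} = \left(\left(i \sqrt{6}\right)^{3} - 72\right)^{2} = \left(- 6 i \sqrt{6} - 72\right)^{2} = \left(-72 - 6 i \sqrt{6}\right)^{2} \approx 4968.0 + 2116.4 i$)
$\frac{1}{\frac{1}{n}} = \frac{1}{\frac{1}{4968 + 864 i \sqrt{6}}} = 4968 + 864 i \sqrt{6}$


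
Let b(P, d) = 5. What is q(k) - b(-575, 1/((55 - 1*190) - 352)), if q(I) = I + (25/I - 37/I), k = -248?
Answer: -15683/62 ≈ -252.95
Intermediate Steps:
q(I) = I - 12/I
q(k) - b(-575, 1/((55 - 1*190) - 352)) = (-248 - 12/(-248)) - 1*5 = (-248 - 12*(-1/248)) - 5 = (-248 + 3/62) - 5 = -15373/62 - 5 = -15683/62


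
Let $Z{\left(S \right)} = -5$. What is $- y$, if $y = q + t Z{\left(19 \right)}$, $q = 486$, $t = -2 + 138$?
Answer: $194$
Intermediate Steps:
$t = 136$
$y = -194$ ($y = 486 + 136 \left(-5\right) = 486 - 680 = -194$)
$- y = \left(-1\right) \left(-194\right) = 194$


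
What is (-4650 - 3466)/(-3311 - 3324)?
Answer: 8116/6635 ≈ 1.2232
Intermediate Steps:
(-4650 - 3466)/(-3311 - 3324) = -8116/(-6635) = -8116*(-1/6635) = 8116/6635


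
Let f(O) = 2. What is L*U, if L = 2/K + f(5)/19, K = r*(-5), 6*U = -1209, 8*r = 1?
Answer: 59241/95 ≈ 623.59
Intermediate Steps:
r = ⅛ (r = (⅛)*1 = ⅛ ≈ 0.12500)
U = -403/2 (U = (⅙)*(-1209) = -403/2 ≈ -201.50)
K = -5/8 (K = (⅛)*(-5) = -5/8 ≈ -0.62500)
L = -294/95 (L = 2/(-5/8) + 2/19 = 2*(-8/5) + 2*(1/19) = -16/5 + 2/19 = -294/95 ≈ -3.0947)
L*U = -294/95*(-403/2) = 59241/95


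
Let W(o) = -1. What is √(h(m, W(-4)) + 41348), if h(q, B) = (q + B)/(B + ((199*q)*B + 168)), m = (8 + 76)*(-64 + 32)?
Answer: 11*√97837398889797/535079 ≈ 203.34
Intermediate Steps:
m = -2688 (m = 84*(-32) = -2688)
h(q, B) = (B + q)/(168 + B + 199*B*q) (h(q, B) = (B + q)/(B + (199*B*q + 168)) = (B + q)/(B + (168 + 199*B*q)) = (B + q)/(168 + B + 199*B*q))
√(h(m, W(-4)) + 41348) = √((-1 - 2688)/(168 - 1 + 199*(-1)*(-2688)) + 41348) = √(-2689/(168 - 1 + 534912) + 41348) = √(-2689/535079 + 41348) = √(22124443803/535079) = 11*√97837398889797/535079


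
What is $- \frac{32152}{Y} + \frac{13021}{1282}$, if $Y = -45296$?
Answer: $\frac{19719315}{1814671} \approx 10.867$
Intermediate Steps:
$- \frac{32152}{Y} + \frac{13021}{1282} = - \frac{32152}{-45296} + \frac{13021}{1282} = \left(-32152\right) \left(- \frac{1}{45296}\right) + 13021 \cdot \frac{1}{1282} = \frac{4019}{5662} + \frac{13021}{1282} = \frac{19719315}{1814671}$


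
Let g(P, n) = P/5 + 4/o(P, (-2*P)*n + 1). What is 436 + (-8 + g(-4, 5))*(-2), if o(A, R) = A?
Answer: 2278/5 ≈ 455.60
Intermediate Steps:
g(P, n) = 4/P + P/5 (g(P, n) = P/5 + 4/P = 4/P + P/5)
436 + (-8 + g(-4, 5))*(-2) = 436 + (-8 + (4/(-4) + (⅕)*(-4)))*(-2) = 436 + (-8 + (4*(-¼) - ⅘))*(-2) = 436 + (-8 + (-1 - ⅘))*(-2) = 436 + (-8 - 9/5)*(-2) = 436 - 49/5*(-2) = 436 + 98/5 = 2278/5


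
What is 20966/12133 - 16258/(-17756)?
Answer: 25887755/9792434 ≈ 2.6437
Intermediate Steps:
20966/12133 - 16258/(-17756) = 20966*(1/12133) - 16258*(-1/17756) = 1906/1103 + 8129/8878 = 25887755/9792434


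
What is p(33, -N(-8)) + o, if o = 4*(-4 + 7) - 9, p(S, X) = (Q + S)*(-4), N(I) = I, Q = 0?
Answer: -129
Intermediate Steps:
p(S, X) = -4*S (p(S, X) = (0 + S)*(-4) = S*(-4) = -4*S)
o = 3 (o = 4*3 - 9 = 12 - 9 = 3)
p(33, -N(-8)) + o = -4*33 + 3 = -132 + 3 = -129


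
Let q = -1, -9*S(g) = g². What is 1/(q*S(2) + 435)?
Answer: 9/3919 ≈ 0.0022965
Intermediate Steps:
S(g) = -g²/9
1/(q*S(2) + 435) = 1/(-(-1)*2²/9 + 435) = 1/(-(-1)*4/9 + 435) = 1/(-1*(-4/9) + 435) = 1/(4/9 + 435) = 1/(3919/9) = 9/3919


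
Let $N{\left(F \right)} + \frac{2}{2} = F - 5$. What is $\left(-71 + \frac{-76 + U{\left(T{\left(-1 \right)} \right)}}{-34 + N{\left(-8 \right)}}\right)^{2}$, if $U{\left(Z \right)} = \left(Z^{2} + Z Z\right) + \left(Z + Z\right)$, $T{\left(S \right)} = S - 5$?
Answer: $\frac{44944}{9} \approx 4993.8$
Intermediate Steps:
$T{\left(S \right)} = -5 + S$
$U{\left(Z \right)} = 2 Z + 2 Z^{2}$ ($U{\left(Z \right)} = \left(Z^{2} + Z^{2}\right) + 2 Z = 2 Z^{2} + 2 Z = 2 Z + 2 Z^{2}$)
$N{\left(F \right)} = -6 + F$ ($N{\left(F \right)} = -1 + \left(F - 5\right) = -1 + \left(-5 + F\right) = -6 + F$)
$\left(-71 + \frac{-76 + U{\left(T{\left(-1 \right)} \right)}}{-34 + N{\left(-8 \right)}}\right)^{2} = \left(-71 + \frac{-76 + 2 \left(-5 - 1\right) \left(1 - 6\right)}{-34 - 14}\right)^{2} = \left(-71 + \frac{-76 + 2 \left(-6\right) \left(1 - 6\right)}{-34 - 14}\right)^{2} = \left(-71 + \frac{-76 + 2 \left(-6\right) \left(-5\right)}{-48}\right)^{2} = \left(-71 + \left(-76 + 60\right) \left(- \frac{1}{48}\right)\right)^{2} = \left(-71 - - \frac{1}{3}\right)^{2} = \left(-71 + \frac{1}{3}\right)^{2} = \left(- \frac{212}{3}\right)^{2} = \frac{44944}{9}$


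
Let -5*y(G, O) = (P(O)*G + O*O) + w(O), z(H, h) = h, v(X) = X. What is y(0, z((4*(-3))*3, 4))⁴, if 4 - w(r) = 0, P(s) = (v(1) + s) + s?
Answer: 256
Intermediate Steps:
P(s) = 1 + 2*s (P(s) = (1 + s) + s = 1 + 2*s)
w(r) = 4 (w(r) = 4 - 1*0 = 4 + 0 = 4)
y(G, O) = -⅘ - O²/5 - G*(1 + 2*O)/5 (y(G, O) = -(((1 + 2*O)*G + O*O) + 4)/5 = -((G*(1 + 2*O) + O²) + 4)/5 = -((O² + G*(1 + 2*O)) + 4)/5 = -(4 + O² + G*(1 + 2*O))/5 = -⅘ - O²/5 - G*(1 + 2*O)/5)
y(0, z((4*(-3))*3, 4))⁴ = (-⅘ - ⅕*4² - ⅕*0*(1 + 2*4))⁴ = (-⅘ - ⅕*16 - ⅕*0*(1 + 8))⁴ = (-⅘ - 16/5 - ⅕*0*9)⁴ = (-⅘ - 16/5 + 0)⁴ = (-4)⁴ = 256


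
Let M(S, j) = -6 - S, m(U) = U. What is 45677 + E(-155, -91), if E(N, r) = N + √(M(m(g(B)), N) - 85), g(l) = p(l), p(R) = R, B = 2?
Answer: 45522 + I*√93 ≈ 45522.0 + 9.6436*I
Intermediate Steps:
g(l) = l
E(N, r) = N + I*√93 (E(N, r) = N + √((-6 - 1*2) - 85) = N + √((-6 - 2) - 85) = N + √(-8 - 85) = N + √(-93) = N + I*√93)
45677 + E(-155, -91) = 45677 + (-155 + I*√93) = 45522 + I*√93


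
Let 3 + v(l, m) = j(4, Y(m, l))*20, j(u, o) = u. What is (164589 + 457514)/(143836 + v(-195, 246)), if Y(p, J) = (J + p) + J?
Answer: 622103/143913 ≈ 4.3228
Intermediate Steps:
Y(p, J) = p + 2*J
v(l, m) = 77 (v(l, m) = -3 + 4*20 = -3 + 80 = 77)
(164589 + 457514)/(143836 + v(-195, 246)) = (164589 + 457514)/(143836 + 77) = 622103/143913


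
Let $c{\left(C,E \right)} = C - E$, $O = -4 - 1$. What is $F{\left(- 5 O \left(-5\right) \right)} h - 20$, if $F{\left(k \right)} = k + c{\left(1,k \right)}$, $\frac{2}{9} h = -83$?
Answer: $- \frac{787}{2} \approx -393.5$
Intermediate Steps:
$h = - \frac{747}{2}$ ($h = \frac{9}{2} \left(-83\right) = - \frac{747}{2} \approx -373.5$)
$O = -5$
$F{\left(k \right)} = 1$ ($F{\left(k \right)} = k - \left(-1 + k\right) = 1$)
$F{\left(- 5 O \left(-5\right) \right)} h - 20 = 1 \left(- \frac{747}{2}\right) - 20 = - \frac{747}{2} - 20 = - \frac{787}{2}$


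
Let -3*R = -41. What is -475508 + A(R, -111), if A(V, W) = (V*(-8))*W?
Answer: -463372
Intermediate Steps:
R = 41/3 (R = -⅓*(-41) = 41/3 ≈ 13.667)
A(V, W) = -8*V*W (A(V, W) = (-8*V)*W = -8*V*W)
-475508 + A(R, -111) = -475508 - 8*41/3*(-111) = -475508 + 12136 = -463372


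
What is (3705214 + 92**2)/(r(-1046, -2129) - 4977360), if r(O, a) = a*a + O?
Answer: -3713678/445765 ≈ -8.3310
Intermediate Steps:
r(O, a) = O + a**2 (r(O, a) = a**2 + O = O + a**2)
(3705214 + 92**2)/(r(-1046, -2129) - 4977360) = (3705214 + 92**2)/((-1046 + (-2129)**2) - 4977360) = (3705214 + 8464)/((-1046 + 4532641) - 4977360) = 3713678/(4531595 - 4977360) = 3713678/(-445765) = 3713678*(-1/445765) = -3713678/445765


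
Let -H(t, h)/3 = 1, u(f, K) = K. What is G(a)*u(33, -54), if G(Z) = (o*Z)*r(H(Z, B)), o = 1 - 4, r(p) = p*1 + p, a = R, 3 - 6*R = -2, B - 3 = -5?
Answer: -810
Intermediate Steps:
B = -2 (B = 3 - 5 = -2)
R = ⅚ (R = ½ - ⅙*(-2) = ½ + ⅓ = ⅚ ≈ 0.83333)
a = ⅚ ≈ 0.83333
H(t, h) = -3 (H(t, h) = -3*1 = -3)
r(p) = 2*p (r(p) = p + p = 2*p)
o = -3
G(Z) = 18*Z (G(Z) = (-3*Z)*(2*(-3)) = -3*Z*(-6) = 18*Z)
G(a)*u(33, -54) = (18*(⅚))*(-54) = 15*(-54) = -810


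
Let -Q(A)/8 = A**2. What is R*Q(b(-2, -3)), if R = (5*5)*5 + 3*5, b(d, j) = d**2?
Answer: -17920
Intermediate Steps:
Q(A) = -8*A**2
R = 140 (R = 25*5 + 15 = 125 + 15 = 140)
R*Q(b(-2, -3)) = 140*(-8*((-2)**2)**2) = 140*(-8*4**2) = 140*(-8*16) = 140*(-128) = -17920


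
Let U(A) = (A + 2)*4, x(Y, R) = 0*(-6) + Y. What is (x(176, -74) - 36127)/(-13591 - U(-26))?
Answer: 35951/13495 ≈ 2.6640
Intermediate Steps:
x(Y, R) = Y (x(Y, R) = 0 + Y = Y)
U(A) = 8 + 4*A (U(A) = (2 + A)*4 = 8 + 4*A)
(x(176, -74) - 36127)/(-13591 - U(-26)) = (176 - 36127)/(-13591 - (8 + 4*(-26))) = -35951/(-13591 - (8 - 104)) = -35951/(-13591 - (-96)) = -35951/(-13591 - 1*(-96)) = -35951/(-13591 + 96) = -35951/(-13495) = -35951*(-1/13495) = 35951/13495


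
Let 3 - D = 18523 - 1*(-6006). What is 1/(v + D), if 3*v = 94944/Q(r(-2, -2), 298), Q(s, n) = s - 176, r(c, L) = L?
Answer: -89/2198638 ≈ -4.0480e-5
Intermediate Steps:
Q(s, n) = -176 + s
D = -24526 (D = 3 - (18523 - 1*(-6006)) = 3 - (18523 + 6006) = 3 - 1*24529 = 3 - 24529 = -24526)
v = -15824/89 (v = (94944/(-176 - 2))/3 = (94944/(-178))/3 = (94944*(-1/178))/3 = (⅓)*(-47472/89) = -15824/89 ≈ -177.80)
1/(v + D) = 1/(-15824/89 - 24526) = 1/(-2198638/89) = -89/2198638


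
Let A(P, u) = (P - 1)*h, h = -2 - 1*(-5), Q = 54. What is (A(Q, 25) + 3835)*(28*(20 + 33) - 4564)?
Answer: -12301520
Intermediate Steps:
h = 3 (h = -2 + 5 = 3)
A(P, u) = -3 + 3*P (A(P, u) = (P - 1)*3 = (-1 + P)*3 = -3 + 3*P)
(A(Q, 25) + 3835)*(28*(20 + 33) - 4564) = ((-3 + 3*54) + 3835)*(28*(20 + 33) - 4564) = ((-3 + 162) + 3835)*(28*53 - 4564) = (159 + 3835)*(1484 - 4564) = 3994*(-3080) = -12301520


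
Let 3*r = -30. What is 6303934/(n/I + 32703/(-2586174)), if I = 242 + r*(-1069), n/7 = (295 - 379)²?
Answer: 4950698986652692/3538299917 ≈ 1.3992e+6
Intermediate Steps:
r = -10 (r = (⅓)*(-30) = -10)
n = 49392 (n = 7*(295 - 379)² = 7*(-84)² = 7*7056 = 49392)
I = 10932 (I = 242 - 10*(-1069) = 242 + 10690 = 10932)
6303934/(n/I + 32703/(-2586174)) = 6303934/(49392/10932 + 32703/(-2586174)) = 6303934/(49392*(1/10932) + 32703*(-1/2586174)) = 6303934/(4116/911 - 10901/862058) = 6303934/(3538299917/785334838) = 6303934*(785334838/3538299917) = 4950698986652692/3538299917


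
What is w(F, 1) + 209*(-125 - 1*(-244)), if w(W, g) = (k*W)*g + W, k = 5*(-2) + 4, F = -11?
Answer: 24926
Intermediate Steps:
k = -6 (k = -10 + 4 = -6)
w(W, g) = W - 6*W*g (w(W, g) = (-6*W)*g + W = -6*W*g + W = W - 6*W*g)
w(F, 1) + 209*(-125 - 1*(-244)) = -11*(1 - 6*1) + 209*(-125 - 1*(-244)) = -11*(1 - 6) + 209*(-125 + 244) = -11*(-5) + 209*119 = 55 + 24871 = 24926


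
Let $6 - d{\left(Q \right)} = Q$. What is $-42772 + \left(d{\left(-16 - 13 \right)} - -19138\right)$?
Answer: $-23599$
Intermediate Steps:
$d{\left(Q \right)} = 6 - Q$
$-42772 + \left(d{\left(-16 - 13 \right)} - -19138\right) = -42772 + \left(\left(6 - \left(-16 - 13\right)\right) - -19138\right) = -42772 + \left(\left(6 - \left(-16 - 13\right)\right) + 19138\right) = -42772 + \left(\left(6 - -29\right) + 19138\right) = -42772 + \left(\left(6 + 29\right) + 19138\right) = -42772 + \left(35 + 19138\right) = -42772 + 19173 = -23599$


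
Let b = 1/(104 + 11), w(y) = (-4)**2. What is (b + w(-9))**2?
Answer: 3389281/13225 ≈ 256.28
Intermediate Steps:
w(y) = 16
b = 1/115 ≈ 0.0086956
(b + w(-9))**2 = (1/115 + 16)**2 = (1841/115)**2 = 3389281/13225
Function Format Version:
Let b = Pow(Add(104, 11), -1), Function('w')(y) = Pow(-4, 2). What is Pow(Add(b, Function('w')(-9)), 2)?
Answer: Rational(3389281, 13225) ≈ 256.28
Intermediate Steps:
Function('w')(y) = 16
b = Rational(1, 115) (b = Pow(115, -1) = Rational(1, 115) ≈ 0.0086956)
Pow(Add(b, Function('w')(-9)), 2) = Pow(Add(Rational(1, 115), 16), 2) = Pow(Rational(1841, 115), 2) = Rational(3389281, 13225)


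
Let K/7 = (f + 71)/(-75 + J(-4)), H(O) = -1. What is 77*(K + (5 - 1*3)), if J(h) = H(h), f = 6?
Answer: -29799/76 ≈ -392.09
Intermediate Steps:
J(h) = -1
K = -539/76 (K = 7*((6 + 71)/(-75 - 1)) = 7*(77/(-76)) = 7*(77*(-1/76)) = 7*(-77/76) = -539/76 ≈ -7.0921)
77*(K + (5 - 1*3)) = 77*(-539/76 + (5 - 1*3)) = 77*(-539/76 + (5 - 3)) = 77*(-539/76 + 2) = 77*(-387/76) = -29799/76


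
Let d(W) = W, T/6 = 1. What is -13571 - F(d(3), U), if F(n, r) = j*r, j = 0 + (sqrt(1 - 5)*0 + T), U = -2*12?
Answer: -13427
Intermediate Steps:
T = 6 (T = 6*1 = 6)
U = -24
j = 6 (j = 0 + (sqrt(1 - 5)*0 + 6) = 0 + (sqrt(-4)*0 + 6) = 0 + ((2*I)*0 + 6) = 0 + (0 + 6) = 0 + 6 = 6)
F(n, r) = 6*r
-13571 - F(d(3), U) = -13571 - 6*(-24) = -13571 - 1*(-144) = -13571 + 144 = -13427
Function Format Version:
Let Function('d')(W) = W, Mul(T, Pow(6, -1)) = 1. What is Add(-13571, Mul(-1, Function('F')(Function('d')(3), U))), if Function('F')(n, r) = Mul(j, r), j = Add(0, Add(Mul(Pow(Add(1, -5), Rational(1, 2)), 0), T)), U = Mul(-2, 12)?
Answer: -13427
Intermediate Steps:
T = 6 (T = Mul(6, 1) = 6)
U = -24
j = 6 (j = Add(0, Add(Mul(Pow(Add(1, -5), Rational(1, 2)), 0), 6)) = Add(0, Add(Mul(Pow(-4, Rational(1, 2)), 0), 6)) = Add(0, Add(Mul(Mul(2, I), 0), 6)) = Add(0, Add(0, 6)) = Add(0, 6) = 6)
Function('F')(n, r) = Mul(6, r)
Add(-13571, Mul(-1, Function('F')(Function('d')(3), U))) = Add(-13571, Mul(-1, Mul(6, -24))) = Add(-13571, Mul(-1, -144)) = Add(-13571, 144) = -13427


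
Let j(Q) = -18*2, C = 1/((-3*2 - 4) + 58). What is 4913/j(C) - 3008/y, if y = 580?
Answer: -739457/5220 ≈ -141.66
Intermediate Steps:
C = 1/48 (C = 1/((-6 - 4) + 58) = 1/(-10 + 58) = 1/48 ≈ 0.020833)
j(Q) = -36
4913/j(C) - 3008/y = 4913/(-36) - 3008/580 = 4913*(-1/36) - 3008*1/580 = -4913/36 - 752/145 = -739457/5220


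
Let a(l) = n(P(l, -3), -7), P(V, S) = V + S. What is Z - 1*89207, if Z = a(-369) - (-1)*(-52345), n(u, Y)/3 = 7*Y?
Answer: -141699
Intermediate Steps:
P(V, S) = S + V
n(u, Y) = 21*Y (n(u, Y) = 3*(7*Y) = 21*Y)
a(l) = -147 (a(l) = 21*(-7) = -147)
Z = -52492 (Z = -147 - (-1)*(-52345) = -147 - 1*52345 = -147 - 52345 = -52492)
Z - 1*89207 = -52492 - 1*89207 = -52492 - 89207 = -141699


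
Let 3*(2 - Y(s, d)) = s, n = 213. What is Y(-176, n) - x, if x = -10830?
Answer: 32672/3 ≈ 10891.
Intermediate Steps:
Y(s, d) = 2 - s/3
Y(-176, n) - x = (2 - ⅓*(-176)) - 1*(-10830) = (2 + 176/3) + 10830 = 182/3 + 10830 = 32672/3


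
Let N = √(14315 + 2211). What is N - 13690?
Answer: -13690 + √16526 ≈ -13561.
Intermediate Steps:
N = √16526 ≈ 128.55
N - 13690 = √16526 - 13690 = -13690 + √16526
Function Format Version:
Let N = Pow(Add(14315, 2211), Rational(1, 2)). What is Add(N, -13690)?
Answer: Add(-13690, Pow(16526, Rational(1, 2))) ≈ -13561.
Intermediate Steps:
N = Pow(16526, Rational(1, 2)) ≈ 128.55
Add(N, -13690) = Add(Pow(16526, Rational(1, 2)), -13690) = Add(-13690, Pow(16526, Rational(1, 2)))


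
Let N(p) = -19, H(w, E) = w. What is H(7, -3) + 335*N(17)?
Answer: -6358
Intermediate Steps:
H(7, -3) + 335*N(17) = 7 + 335*(-19) = 7 - 6365 = -6358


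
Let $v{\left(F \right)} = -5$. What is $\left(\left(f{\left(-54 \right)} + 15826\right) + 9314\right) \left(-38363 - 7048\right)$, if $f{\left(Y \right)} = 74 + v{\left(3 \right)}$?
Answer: $-1144765899$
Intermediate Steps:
$f{\left(Y \right)} = 69$ ($f{\left(Y \right)} = 74 - 5 = 69$)
$\left(\left(f{\left(-54 \right)} + 15826\right) + 9314\right) \left(-38363 - 7048\right) = \left(\left(69 + 15826\right) + 9314\right) \left(-38363 - 7048\right) = \left(15895 + 9314\right) \left(-45411\right) = 25209 \left(-45411\right) = -1144765899$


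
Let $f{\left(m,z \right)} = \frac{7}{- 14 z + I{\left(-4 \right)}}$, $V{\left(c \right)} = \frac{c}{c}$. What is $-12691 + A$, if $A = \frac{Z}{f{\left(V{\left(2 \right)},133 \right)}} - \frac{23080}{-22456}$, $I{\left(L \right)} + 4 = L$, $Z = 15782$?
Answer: $- \frac{1695724156}{401} \approx -4.2287 \cdot 10^{6}$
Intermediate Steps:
$I{\left(L \right)} = -4 + L$
$V{\left(c \right)} = 1$
$f{\left(m,z \right)} = \frac{7}{-8 - 14 z}$ ($f{\left(m,z \right)} = \frac{7}{- 14 z - 8} = \frac{7}{-8 - 14 z}$)
$A = - \frac{1690635065}{401}$ ($A = \frac{15782}{\left(-7\right) \frac{1}{8 + 14 \cdot 133}} - \frac{23080}{-22456} = \frac{15782}{\left(-7\right) \frac{1}{8 + 1862}} - - \frac{2885}{2807} = \frac{15782}{\left(-7\right) \frac{1}{1870}} + \frac{2885}{2807} = \frac{15782}{- \frac{7}{1870}} + \frac{2885}{2807} = 15782 \left(- \frac{1870}{7}\right) + \frac{2885}{2807} = - \frac{29512340}{7} + \frac{2885}{2807} = - \frac{1690635065}{401} \approx -4.216 \cdot 10^{6}$)
$-12691 + A = -12691 - \frac{1690635065}{401} = - \frac{1695724156}{401}$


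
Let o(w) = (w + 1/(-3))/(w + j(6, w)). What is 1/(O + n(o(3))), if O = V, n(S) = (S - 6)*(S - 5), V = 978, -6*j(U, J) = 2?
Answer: 1/998 ≈ 0.0010020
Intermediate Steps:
j(U, J) = -⅓ (j(U, J) = -⅙*2 = -⅓)
o(w) = 1 (o(w) = (w + 1/(-3))/(w - ⅓) = (w - ⅓)/(-⅓ + w) = (-⅓ + w)/(-⅓ + w) = 1)
n(S) = (-6 + S)*(-5 + S)
O = 978
1/(O + n(o(3))) = 1/(978 + (30 + 1² - 11*1)) = 1/(978 + (30 + 1 - 11)) = 1/(978 + 20) = 1/998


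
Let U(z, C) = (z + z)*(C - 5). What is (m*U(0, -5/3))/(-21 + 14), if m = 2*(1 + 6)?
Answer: 0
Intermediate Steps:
U(z, C) = 2*z*(-5 + C) (U(z, C) = (2*z)*(-5 + C) = 2*z*(-5 + C))
m = 14 (m = 2*7 = 14)
(m*U(0, -5/3))/(-21 + 14) = (14*(2*0*(-5 - 5/3)))/(-21 + 14) = (14*(2*0*(-5 - 5*1/3)))/(-7) = (14*(2*0*(-5 - 5/3)))*(-1/7) = (14*(2*0*(-20/3)))*(-1/7) = (14*0)*(-1/7) = 0*(-1/7) = 0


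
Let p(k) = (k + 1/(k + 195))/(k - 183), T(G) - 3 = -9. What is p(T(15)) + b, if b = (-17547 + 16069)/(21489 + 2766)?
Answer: -57403/1964655 ≈ -0.029218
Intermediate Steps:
T(G) = -6 (T(G) = 3 - 9 = -6)
b = -1478/24255 ≈ -0.060936
p(k) = (k + 1/(195 + k))/(-183 + k)
p(T(15)) + b = (1 + (-6)**2 + 195*(-6))/(-35685 + (-6)**2 + 12*(-6)) - 1478/24255 = (1 + 36 - 1170)/(-35685 + 36 - 72) - 1478/24255 = -1133/(-35721) - 1478/24255 = -1/35721*(-1133) - 1478/24255 = 1133/35721 - 1478/24255 = -57403/1964655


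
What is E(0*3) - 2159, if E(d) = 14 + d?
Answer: -2145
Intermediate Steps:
E(0*3) - 2159 = (14 + 0*3) - 2159 = (14 + 0) - 2159 = 14 - 2159 = -2145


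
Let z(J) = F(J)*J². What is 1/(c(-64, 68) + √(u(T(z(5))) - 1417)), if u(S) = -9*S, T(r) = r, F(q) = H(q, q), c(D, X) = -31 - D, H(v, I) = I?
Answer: 33/3631 - I*√2542/3631 ≈ 0.0090884 - 0.013885*I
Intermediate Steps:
F(q) = q
z(J) = J³ (z(J) = J*J² = J³)
1/(c(-64, 68) + √(u(T(z(5))) - 1417)) = 1/((-31 - 1*(-64)) + √(-9*5³ - 1417)) = 1/((-31 + 64) + √(-9*125 - 1417)) = 1/(33 + √(-1125 - 1417)) = 1/(33 + √(-2542)) = 1/(33 + I*√2542)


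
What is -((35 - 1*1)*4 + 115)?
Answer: -251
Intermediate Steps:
-((35 - 1*1)*4 + 115) = -((35 - 1)*4 + 115) = -(34*4 + 115) = -(136 + 115) = -1*251 = -251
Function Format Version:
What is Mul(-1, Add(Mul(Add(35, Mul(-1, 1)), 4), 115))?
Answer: -251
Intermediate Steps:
Mul(-1, Add(Mul(Add(35, Mul(-1, 1)), 4), 115)) = Mul(-1, Add(Mul(Add(35, -1), 4), 115)) = Mul(-1, Add(Mul(34, 4), 115)) = Mul(-1, Add(136, 115)) = Mul(-1, 251) = -251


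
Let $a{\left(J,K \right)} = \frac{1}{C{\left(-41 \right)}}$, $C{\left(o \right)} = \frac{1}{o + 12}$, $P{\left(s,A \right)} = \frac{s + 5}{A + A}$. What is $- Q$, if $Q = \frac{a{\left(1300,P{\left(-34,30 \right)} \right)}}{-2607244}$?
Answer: $- \frac{29}{2607244} \approx -1.1123 \cdot 10^{-5}$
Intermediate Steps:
$P{\left(s,A \right)} = \frac{5 + s}{2 A}$
$C{\left(o \right)} = \frac{1}{12 + o}$
$a{\left(J,K \right)} = -29$ ($a{\left(J,K \right)} = \frac{1}{\frac{1}{12 - 41}} = \frac{1}{\frac{1}{-29}} = \frac{1}{- \frac{1}{29}} = -29$)
$Q = \frac{29}{2607244}$ ($Q = - \frac{29}{-2607244} = \left(-29\right) \left(- \frac{1}{2607244}\right) = \frac{29}{2607244} \approx 1.1123 \cdot 10^{-5}$)
$- Q = \left(-1\right) \frac{29}{2607244} = - \frac{29}{2607244}$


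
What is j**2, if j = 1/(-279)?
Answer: 1/77841 ≈ 1.2847e-5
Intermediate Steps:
j = -1/279 ≈ -0.0035842
j**2 = (-1/279)**2 = 1/77841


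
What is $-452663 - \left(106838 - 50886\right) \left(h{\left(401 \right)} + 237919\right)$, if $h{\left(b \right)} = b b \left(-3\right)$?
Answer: $13678916105$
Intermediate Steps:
$h{\left(b \right)} = - 3 b^{2}$ ($h{\left(b \right)} = b^{2} \left(-3\right) = - 3 b^{2}$)
$-452663 - \left(106838 - 50886\right) \left(h{\left(401 \right)} + 237919\right) = -452663 - \left(106838 - 50886\right) \left(- 3 \cdot 401^{2} + 237919\right) = -452663 - 55952 \left(\left(-3\right) 160801 + 237919\right) = -452663 - 55952 \left(-482403 + 237919\right) = -452663 - 55952 \left(-244484\right) = -452663 - -13679368768 = -452663 + 13679368768 = 13678916105$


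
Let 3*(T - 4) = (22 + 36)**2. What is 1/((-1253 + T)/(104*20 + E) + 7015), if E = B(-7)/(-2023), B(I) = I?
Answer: 1803363/12650480758 ≈ 0.00014255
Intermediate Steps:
T = 3376/3 (T = 4 + (22 + 36)**2/3 = 4 + (1/3)*58**2 = 4 + (1/3)*3364 = 4 + 3364/3 = 3376/3 ≈ 1125.3)
E = 1/289 (E = -7/(-2023) = -7*(-1/2023) = 1/289 ≈ 0.0034602)
1/((-1253 + T)/(104*20 + E) + 7015) = 1/((-1253 + 3376/3)/(104*20 + 1/289) + 7015) = 1/(-383/(3*(2080 + 1/289)) + 7015) = 1/(-383/(3*601121/289) + 7015) = 1/(-383/3*289/601121 + 7015) = 1/(-110687/1803363 + 7015) = 1/(12650480758/1803363) = 1803363/12650480758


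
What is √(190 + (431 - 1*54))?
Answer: 9*√7 ≈ 23.812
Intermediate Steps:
√(190 + (431 - 1*54)) = √(190 + (431 - 54)) = √(190 + 377) = √567 = 9*√7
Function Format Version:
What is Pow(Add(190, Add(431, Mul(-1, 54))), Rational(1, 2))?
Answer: Mul(9, Pow(7, Rational(1, 2))) ≈ 23.812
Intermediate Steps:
Pow(Add(190, Add(431, Mul(-1, 54))), Rational(1, 2)) = Pow(Add(190, Add(431, -54)), Rational(1, 2)) = Pow(Add(190, 377), Rational(1, 2)) = Pow(567, Rational(1, 2)) = Mul(9, Pow(7, Rational(1, 2)))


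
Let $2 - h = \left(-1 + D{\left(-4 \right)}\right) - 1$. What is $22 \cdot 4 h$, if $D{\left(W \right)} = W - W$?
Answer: $352$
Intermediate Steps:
$D{\left(W \right)} = 0$
$h = 4$ ($h = 2 - \left(\left(-1 + 0\right) - 1\right) = 2 - \left(-1 - 1\right) = 2 - -2 = 2 + 2 = 4$)
$22 \cdot 4 h = 22 \cdot 4 \cdot 4 = 88 \cdot 4 = 352$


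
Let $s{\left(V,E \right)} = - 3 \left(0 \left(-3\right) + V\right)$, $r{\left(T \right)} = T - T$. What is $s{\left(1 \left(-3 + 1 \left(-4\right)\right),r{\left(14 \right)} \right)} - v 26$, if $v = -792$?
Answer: $20613$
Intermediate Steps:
$r{\left(T \right)} = 0$
$s{\left(V,E \right)} = - 3 V$ ($s{\left(V,E \right)} = - 3 \left(0 + V\right) = - 3 V$)
$s{\left(1 \left(-3 + 1 \left(-4\right)\right),r{\left(14 \right)} \right)} - v 26 = - 3 \cdot 1 \left(-3 + 1 \left(-4\right)\right) - \left(-792\right) 26 = - 3 \cdot 1 \left(-3 - 4\right) - -20592 = - 3 \cdot 1 \left(-7\right) + 20592 = \left(-3\right) \left(-7\right) + 20592 = 21 + 20592 = 20613$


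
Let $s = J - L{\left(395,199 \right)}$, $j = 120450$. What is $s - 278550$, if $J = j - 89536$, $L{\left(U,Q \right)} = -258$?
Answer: $-247378$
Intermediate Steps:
$J = 30914$ ($J = 120450 - 89536 = 30914$)
$s = 31172$ ($s = 30914 - -258 = 30914 + 258 = 31172$)
$s - 278550 = 31172 - 278550 = -247378$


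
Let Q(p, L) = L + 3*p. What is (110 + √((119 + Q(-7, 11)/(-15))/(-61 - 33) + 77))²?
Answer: (31020 + √6022110)²/79524 ≈ 14090.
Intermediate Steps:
(110 + √((119 + Q(-7, 11)/(-15))/(-61 - 33) + 77))² = (110 + √((119 + (11 + 3*(-7))/(-15))/(-61 - 33) + 77))² = (110 + √((119 + (11 - 21)*(-1/15))/(-94) + 77))² = (110 + √((119 - 10*(-1/15))*(-1/94) + 77))² = (110 + √((119 + ⅔)*(-1/94) + 77))² = (110 + √((359/3)*(-1/94) + 77))² = (110 + √(-359/282 + 77))² = (110 + √(21355/282))² = (110 + √6022110/282)²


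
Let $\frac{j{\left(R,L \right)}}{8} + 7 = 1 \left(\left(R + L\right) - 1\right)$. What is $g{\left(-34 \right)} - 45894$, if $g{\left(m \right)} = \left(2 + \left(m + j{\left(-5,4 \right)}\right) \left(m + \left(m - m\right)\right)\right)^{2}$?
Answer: $12957342$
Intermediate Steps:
$j{\left(R,L \right)} = -64 + 8 L + 8 R$ ($j{\left(R,L \right)} = -56 + 8 \cdot 1 \left(\left(R + L\right) - 1\right) = -56 + 8 \cdot 1 \left(\left(L + R\right) - 1\right) = -56 + 8 \cdot 1 \left(-1 + L + R\right) = -56 + 8 \left(-1 + L + R\right) = -56 + \left(-8 + 8 L + 8 R\right) = -64 + 8 L + 8 R$)
$g{\left(m \right)} = \left(2 + m \left(-72 + m\right)\right)^{2}$ ($g{\left(m \right)} = \left(2 + \left(m + \left(-64 + 8 \cdot 4 + 8 \left(-5\right)\right)\right) \left(m + \left(m - m\right)\right)\right)^{2} = \left(2 + \left(m - 72\right) \left(m + 0\right)\right)^{2} = \left(2 + \left(m - 72\right) m\right)^{2} = \left(2 + \left(-72 + m\right) m\right)^{2} = \left(2 + m \left(-72 + m\right)\right)^{2}$)
$g{\left(-34 \right)} - 45894 = \left(2 + \left(-34\right)^{2} - -2448\right)^{2} - 45894 = \left(2 + 1156 + 2448\right)^{2} - 45894 = 3606^{2} - 45894 = 13003236 - 45894 = 12957342$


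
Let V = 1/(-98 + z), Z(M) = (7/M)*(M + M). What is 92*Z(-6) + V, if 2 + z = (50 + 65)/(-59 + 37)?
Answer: 2981698/2315 ≈ 1288.0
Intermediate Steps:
z = -159/22 (z = -2 + (50 + 65)/(-59 + 37) = -2 + 115/(-22) = -2 + 115*(-1/22) = -2 - 115/22 = -159/22 ≈ -7.2273)
Z(M) = 14 (Z(M) = (7/M)*(2*M) = 14)
V = -22/2315 (V = 1/(-98 - 159/22) = 1/(-2315/22) = -22/2315 ≈ -0.0095032)
92*Z(-6) + V = 92*14 - 22/2315 = 1288 - 22/2315 = 2981698/2315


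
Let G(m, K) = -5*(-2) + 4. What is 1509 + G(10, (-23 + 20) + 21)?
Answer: 1523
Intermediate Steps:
G(m, K) = 14 (G(m, K) = 10 + 4 = 14)
1509 + G(10, (-23 + 20) + 21) = 1509 + 14 = 1523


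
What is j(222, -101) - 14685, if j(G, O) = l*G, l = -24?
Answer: -20013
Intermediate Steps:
j(G, O) = -24*G
j(222, -101) - 14685 = -24*222 - 14685 = -5328 - 14685 = -20013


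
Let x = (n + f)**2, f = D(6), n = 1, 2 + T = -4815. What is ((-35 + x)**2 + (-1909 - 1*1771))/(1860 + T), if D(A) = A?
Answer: 3484/2957 ≈ 1.1782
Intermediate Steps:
T = -4817 (T = -2 - 4815 = -4817)
f = 6
x = 49 (x = (1 + 6)**2 = 7**2 = 49)
((-35 + x)**2 + (-1909 - 1*1771))/(1860 + T) = ((-35 + 49)**2 + (-1909 - 1*1771))/(1860 - 4817) = (14**2 + (-1909 - 1771))/(-2957) = (196 - 3680)*(-1/2957) = -3484*(-1/2957) = 3484/2957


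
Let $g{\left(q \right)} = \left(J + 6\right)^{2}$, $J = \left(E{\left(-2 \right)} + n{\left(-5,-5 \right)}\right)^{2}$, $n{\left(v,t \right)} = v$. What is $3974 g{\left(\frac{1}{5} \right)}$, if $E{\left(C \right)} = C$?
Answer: $12021350$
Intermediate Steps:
$J = 49$ ($J = \left(-2 - 5\right)^{2} = \left(-7\right)^{2} = 49$)
$g{\left(q \right)} = 3025$ ($g{\left(q \right)} = \left(49 + 6\right)^{2} = 55^{2} = 3025$)
$3974 g{\left(\frac{1}{5} \right)} = 3974 \cdot 3025 = 12021350$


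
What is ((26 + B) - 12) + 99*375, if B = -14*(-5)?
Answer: 37209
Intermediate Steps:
B = 70
((26 + B) - 12) + 99*375 = ((26 + 70) - 12) + 99*375 = (96 - 12) + 37125 = 84 + 37125 = 37209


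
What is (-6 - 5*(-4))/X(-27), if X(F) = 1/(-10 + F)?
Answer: -518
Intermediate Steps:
(-6 - 5*(-4))/X(-27) = (-6 - 5*(-4))/(1/(-10 - 27)) = (-6 + 20)/(1/(-37)) = 14/(-1/37) = 14*(-37) = -518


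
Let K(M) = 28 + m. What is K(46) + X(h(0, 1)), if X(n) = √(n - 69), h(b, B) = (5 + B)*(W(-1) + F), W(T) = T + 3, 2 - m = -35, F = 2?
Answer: 65 + 3*I*√5 ≈ 65.0 + 6.7082*I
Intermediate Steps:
m = 37 (m = 2 - 1*(-35) = 2 + 35 = 37)
W(T) = 3 + T
h(b, B) = 20 + 4*B (h(b, B) = (5 + B)*((3 - 1) + 2) = (5 + B)*(2 + 2) = (5 + B)*4 = 20 + 4*B)
K(M) = 65 (K(M) = 28 + 37 = 65)
X(n) = √(-69 + n)
K(46) + X(h(0, 1)) = 65 + √(-69 + (20 + 4*1)) = 65 + √(-69 + (20 + 4)) = 65 + √(-69 + 24) = 65 + √(-45) = 65 + 3*I*√5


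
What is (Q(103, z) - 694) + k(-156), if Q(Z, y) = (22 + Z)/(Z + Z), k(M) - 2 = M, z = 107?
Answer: -174563/206 ≈ -847.39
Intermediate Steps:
k(M) = 2 + M
Q(Z, y) = (22 + Z)/(2*Z) (Q(Z, y) = (22 + Z)/((2*Z)) = (22 + Z)*(1/(2*Z)) = (22 + Z)/(2*Z))
(Q(103, z) - 694) + k(-156) = ((½)*(22 + 103)/103 - 694) + (2 - 156) = ((½)*(1/103)*125 - 694) - 154 = (125/206 - 694) - 154 = -142839/206 - 154 = -174563/206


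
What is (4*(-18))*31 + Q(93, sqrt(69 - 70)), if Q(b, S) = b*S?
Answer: -2232 + 93*I ≈ -2232.0 + 93.0*I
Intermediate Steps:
Q(b, S) = S*b
(4*(-18))*31 + Q(93, sqrt(69 - 70)) = (4*(-18))*31 + sqrt(69 - 70)*93 = -72*31 + sqrt(-1)*93 = -2232 + I*93 = -2232 + 93*I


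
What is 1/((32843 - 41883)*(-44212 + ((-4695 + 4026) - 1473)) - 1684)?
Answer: 1/419038476 ≈ 2.3864e-9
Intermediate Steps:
1/((32843 - 41883)*(-44212 + ((-4695 + 4026) - 1473)) - 1684) = 1/(-9040*(-44212 + (-669 - 1473)) - 1684) = 1/(-9040*(-44212 - 2142) - 1684) = 1/(-9040*(-46354) - 1684) = 1/(419040160 - 1684) = 1/419038476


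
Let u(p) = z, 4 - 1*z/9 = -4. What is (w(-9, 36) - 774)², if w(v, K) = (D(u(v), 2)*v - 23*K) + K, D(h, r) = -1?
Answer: 2424249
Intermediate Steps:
z = 72 (z = 36 - 9*(-4) = 36 + 36 = 72)
u(p) = 72
w(v, K) = -v - 22*K (w(v, K) = (-v - 23*K) + K = -v - 22*K)
(w(-9, 36) - 774)² = ((-1*(-9) - 22*36) - 774)² = ((9 - 792) - 774)² = (-783 - 774)² = (-1557)² = 2424249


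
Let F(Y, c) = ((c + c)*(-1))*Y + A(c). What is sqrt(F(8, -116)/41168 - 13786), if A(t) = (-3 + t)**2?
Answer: I*sqrt(1460244477763)/10292 ≈ 117.41*I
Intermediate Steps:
F(Y, c) = (-3 + c)**2 - 2*Y*c (F(Y, c) = ((c + c)*(-1))*Y + (-3 + c)**2 = ((2*c)*(-1))*Y + (-3 + c)**2 = (-2*c)*Y + (-3 + c)**2 = -2*Y*c + (-3 + c)**2 = (-3 + c)**2 - 2*Y*c)
sqrt(F(8, -116)/41168 - 13786) = sqrt(((-3 - 116)**2 - 2*8*(-116))/41168 - 13786) = sqrt(((-119)**2 + 1856)*(1/41168) - 13786) = sqrt((14161 + 1856)*(1/41168) - 13786) = sqrt(16017*(1/41168) - 13786) = sqrt(16017/41168 - 13786) = sqrt(-567526031/41168) = I*sqrt(1460244477763)/10292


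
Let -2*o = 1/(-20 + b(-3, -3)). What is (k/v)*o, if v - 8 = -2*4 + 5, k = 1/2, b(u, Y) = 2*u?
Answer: 1/520 ≈ 0.0019231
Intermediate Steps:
k = ½ ≈ 0.50000
v = 5 (v = 8 + (-2*4 + 5) = 8 + (-8 + 5) = 8 - 3 = 5)
o = 1/52 (o = -1/(2*(-20 + 2*(-3))) = -1/(2*(-20 - 6)) = -½/(-26) = -½*(-1/26) = 1/52 ≈ 0.019231)
(k/v)*o = ((½)/5)*(1/52) = ((½)*(⅕))*(1/52) = (⅒)*(1/52) = 1/520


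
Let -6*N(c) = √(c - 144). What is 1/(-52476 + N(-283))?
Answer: -1889136/99134301163 + 6*I*√427/99134301163 ≈ -1.9056e-5 + 1.2507e-9*I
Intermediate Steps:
N(c) = -√(-144 + c)/6 (N(c) = -√(c - 144)/6 = -√(-144 + c)/6)
1/(-52476 + N(-283)) = 1/(-52476 - √(-144 - 283)/6) = 1/(-52476 - I*√427/6)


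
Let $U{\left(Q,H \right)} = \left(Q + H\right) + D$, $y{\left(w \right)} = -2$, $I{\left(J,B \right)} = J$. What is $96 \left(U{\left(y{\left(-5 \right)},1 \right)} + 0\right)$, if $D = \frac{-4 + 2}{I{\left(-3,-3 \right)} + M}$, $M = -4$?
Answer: $- \frac{480}{7} \approx -68.571$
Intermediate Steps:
$D = \frac{2}{7}$ ($D = \frac{-4 + 2}{-3 - 4} = - \frac{2}{-7} = \left(-2\right) \left(- \frac{1}{7}\right) = \frac{2}{7} \approx 0.28571$)
$U{\left(Q,H \right)} = \frac{2}{7} + H + Q$ ($U{\left(Q,H \right)} = \left(Q + H\right) + \frac{2}{7} = \left(H + Q\right) + \frac{2}{7} = \frac{2}{7} + H + Q$)
$96 \left(U{\left(y{\left(-5 \right)},1 \right)} + 0\right) = 96 \left(\left(\frac{2}{7} + 1 - 2\right) + 0\right) = 96 \left(- \frac{5}{7} + 0\right) = 96 \left(- \frac{5}{7}\right) = - \frac{480}{7}$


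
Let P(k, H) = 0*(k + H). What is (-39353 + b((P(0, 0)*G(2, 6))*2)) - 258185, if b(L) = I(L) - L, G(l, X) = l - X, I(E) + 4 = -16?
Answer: -297558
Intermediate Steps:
P(k, H) = 0 (P(k, H) = 0*(H + k) = 0)
I(E) = -20 (I(E) = -4 - 16 = -20)
b(L) = -20 - L
(-39353 + b((P(0, 0)*G(2, 6))*2)) - 258185 = (-39353 + (-20 - 0*(2 - 1*6)*2)) - 258185 = (-39353 + (-20 - 0*(2 - 6)*2)) - 258185 = (-39353 + (-20 - 0*(-4)*2)) - 258185 = (-39353 + (-20 - 0*2)) - 258185 = (-39353 + (-20 - 1*0)) - 258185 = (-39353 + (-20 + 0)) - 258185 = (-39353 - 20) - 258185 = -39373 - 258185 = -297558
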